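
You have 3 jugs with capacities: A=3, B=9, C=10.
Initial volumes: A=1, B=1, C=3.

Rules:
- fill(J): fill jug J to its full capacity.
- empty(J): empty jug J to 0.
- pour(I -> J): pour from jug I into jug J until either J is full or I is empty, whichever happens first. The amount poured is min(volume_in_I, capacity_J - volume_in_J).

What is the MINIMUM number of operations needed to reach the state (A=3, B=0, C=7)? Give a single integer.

Answer: 4

Derivation:
BFS from (A=1, B=1, C=3). One shortest path:
  1. fill(A) -> (A=3 B=1 C=3)
  2. pour(A -> B) -> (A=0 B=4 C=3)
  3. fill(A) -> (A=3 B=4 C=3)
  4. pour(B -> C) -> (A=3 B=0 C=7)
Reached target in 4 moves.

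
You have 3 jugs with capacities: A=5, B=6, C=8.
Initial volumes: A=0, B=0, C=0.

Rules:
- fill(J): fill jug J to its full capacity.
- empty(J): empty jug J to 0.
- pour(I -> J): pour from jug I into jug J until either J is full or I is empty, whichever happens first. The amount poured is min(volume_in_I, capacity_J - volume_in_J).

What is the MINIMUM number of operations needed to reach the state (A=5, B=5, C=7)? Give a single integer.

Answer: 7

Derivation:
BFS from (A=0, B=0, C=0). One shortest path:
  1. fill(B) -> (A=0 B=6 C=0)
  2. pour(B -> A) -> (A=5 B=1 C=0)
  3. pour(B -> C) -> (A=5 B=0 C=1)
  4. fill(B) -> (A=5 B=6 C=1)
  5. pour(B -> C) -> (A=5 B=0 C=7)
  6. pour(A -> B) -> (A=0 B=5 C=7)
  7. fill(A) -> (A=5 B=5 C=7)
Reached target in 7 moves.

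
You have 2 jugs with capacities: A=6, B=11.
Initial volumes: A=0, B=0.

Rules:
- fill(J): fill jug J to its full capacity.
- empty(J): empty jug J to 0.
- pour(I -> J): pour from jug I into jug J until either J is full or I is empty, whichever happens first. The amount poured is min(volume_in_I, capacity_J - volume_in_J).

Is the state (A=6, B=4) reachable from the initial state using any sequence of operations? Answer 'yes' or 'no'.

Answer: yes

Derivation:
BFS from (A=0, B=0):
  1. fill(B) -> (A=0 B=11)
  2. pour(B -> A) -> (A=6 B=5)
  3. empty(A) -> (A=0 B=5)
  4. pour(B -> A) -> (A=5 B=0)
  5. fill(B) -> (A=5 B=11)
  6. pour(B -> A) -> (A=6 B=10)
  7. empty(A) -> (A=0 B=10)
  8. pour(B -> A) -> (A=6 B=4)
Target reached → yes.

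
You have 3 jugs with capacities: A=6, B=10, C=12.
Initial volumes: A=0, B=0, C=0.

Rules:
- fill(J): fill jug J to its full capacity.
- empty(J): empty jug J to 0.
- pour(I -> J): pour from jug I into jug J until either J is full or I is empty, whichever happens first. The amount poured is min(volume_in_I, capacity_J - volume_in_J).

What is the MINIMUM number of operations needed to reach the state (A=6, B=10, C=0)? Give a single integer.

BFS from (A=0, B=0, C=0). One shortest path:
  1. fill(A) -> (A=6 B=0 C=0)
  2. fill(B) -> (A=6 B=10 C=0)
Reached target in 2 moves.

Answer: 2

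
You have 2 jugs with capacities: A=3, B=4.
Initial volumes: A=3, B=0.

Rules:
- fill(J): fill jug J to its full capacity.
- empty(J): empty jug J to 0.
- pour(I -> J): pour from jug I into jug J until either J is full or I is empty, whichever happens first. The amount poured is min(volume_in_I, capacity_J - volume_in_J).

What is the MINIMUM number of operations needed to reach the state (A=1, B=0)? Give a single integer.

BFS from (A=3, B=0). One shortest path:
  1. empty(A) -> (A=0 B=0)
  2. fill(B) -> (A=0 B=4)
  3. pour(B -> A) -> (A=3 B=1)
  4. empty(A) -> (A=0 B=1)
  5. pour(B -> A) -> (A=1 B=0)
Reached target in 5 moves.

Answer: 5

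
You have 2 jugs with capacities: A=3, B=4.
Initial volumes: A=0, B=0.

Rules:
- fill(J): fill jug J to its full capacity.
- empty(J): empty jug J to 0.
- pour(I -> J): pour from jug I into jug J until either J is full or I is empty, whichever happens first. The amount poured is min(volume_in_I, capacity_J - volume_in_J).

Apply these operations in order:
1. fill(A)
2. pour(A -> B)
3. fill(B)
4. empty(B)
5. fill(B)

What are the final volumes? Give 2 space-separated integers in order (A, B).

Answer: 0 4

Derivation:
Step 1: fill(A) -> (A=3 B=0)
Step 2: pour(A -> B) -> (A=0 B=3)
Step 3: fill(B) -> (A=0 B=4)
Step 4: empty(B) -> (A=0 B=0)
Step 5: fill(B) -> (A=0 B=4)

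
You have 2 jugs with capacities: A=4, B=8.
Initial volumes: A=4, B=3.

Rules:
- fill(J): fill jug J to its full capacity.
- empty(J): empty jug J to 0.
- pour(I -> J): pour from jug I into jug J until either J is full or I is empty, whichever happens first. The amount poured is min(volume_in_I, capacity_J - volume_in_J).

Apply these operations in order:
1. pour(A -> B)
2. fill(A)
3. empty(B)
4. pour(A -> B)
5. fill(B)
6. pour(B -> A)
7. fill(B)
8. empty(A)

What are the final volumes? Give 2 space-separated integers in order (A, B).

Answer: 0 8

Derivation:
Step 1: pour(A -> B) -> (A=0 B=7)
Step 2: fill(A) -> (A=4 B=7)
Step 3: empty(B) -> (A=4 B=0)
Step 4: pour(A -> B) -> (A=0 B=4)
Step 5: fill(B) -> (A=0 B=8)
Step 6: pour(B -> A) -> (A=4 B=4)
Step 7: fill(B) -> (A=4 B=8)
Step 8: empty(A) -> (A=0 B=8)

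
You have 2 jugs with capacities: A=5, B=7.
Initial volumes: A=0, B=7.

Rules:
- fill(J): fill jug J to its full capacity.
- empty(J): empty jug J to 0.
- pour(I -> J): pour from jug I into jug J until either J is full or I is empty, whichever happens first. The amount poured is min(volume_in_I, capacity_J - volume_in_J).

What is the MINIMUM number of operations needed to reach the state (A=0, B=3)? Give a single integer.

BFS from (A=0, B=7). One shortest path:
  1. fill(A) -> (A=5 B=7)
  2. empty(B) -> (A=5 B=0)
  3. pour(A -> B) -> (A=0 B=5)
  4. fill(A) -> (A=5 B=5)
  5. pour(A -> B) -> (A=3 B=7)
  6. empty(B) -> (A=3 B=0)
  7. pour(A -> B) -> (A=0 B=3)
Reached target in 7 moves.

Answer: 7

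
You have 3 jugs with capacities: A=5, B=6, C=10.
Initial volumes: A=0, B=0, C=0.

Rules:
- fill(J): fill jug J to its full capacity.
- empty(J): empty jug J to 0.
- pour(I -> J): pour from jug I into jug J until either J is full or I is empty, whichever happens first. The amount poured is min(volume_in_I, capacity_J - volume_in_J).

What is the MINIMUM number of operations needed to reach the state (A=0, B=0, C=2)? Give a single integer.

Answer: 6

Derivation:
BFS from (A=0, B=0, C=0). One shortest path:
  1. fill(B) -> (A=0 B=6 C=0)
  2. pour(B -> C) -> (A=0 B=0 C=6)
  3. fill(B) -> (A=0 B=6 C=6)
  4. pour(B -> C) -> (A=0 B=2 C=10)
  5. empty(C) -> (A=0 B=2 C=0)
  6. pour(B -> C) -> (A=0 B=0 C=2)
Reached target in 6 moves.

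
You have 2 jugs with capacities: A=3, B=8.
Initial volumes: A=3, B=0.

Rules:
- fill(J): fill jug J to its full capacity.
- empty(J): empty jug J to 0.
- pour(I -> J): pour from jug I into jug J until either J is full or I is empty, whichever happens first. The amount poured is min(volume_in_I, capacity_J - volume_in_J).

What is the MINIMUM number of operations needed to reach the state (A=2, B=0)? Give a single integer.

BFS from (A=3, B=0). One shortest path:
  1. empty(A) -> (A=0 B=0)
  2. fill(B) -> (A=0 B=8)
  3. pour(B -> A) -> (A=3 B=5)
  4. empty(A) -> (A=0 B=5)
  5. pour(B -> A) -> (A=3 B=2)
  6. empty(A) -> (A=0 B=2)
  7. pour(B -> A) -> (A=2 B=0)
Reached target in 7 moves.

Answer: 7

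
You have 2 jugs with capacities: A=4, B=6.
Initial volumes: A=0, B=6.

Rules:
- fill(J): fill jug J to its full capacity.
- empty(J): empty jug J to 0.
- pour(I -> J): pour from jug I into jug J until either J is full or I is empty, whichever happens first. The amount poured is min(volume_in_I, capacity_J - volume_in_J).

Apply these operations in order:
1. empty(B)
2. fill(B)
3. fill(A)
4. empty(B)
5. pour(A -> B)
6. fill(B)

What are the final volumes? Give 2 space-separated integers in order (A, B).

Answer: 0 6

Derivation:
Step 1: empty(B) -> (A=0 B=0)
Step 2: fill(B) -> (A=0 B=6)
Step 3: fill(A) -> (A=4 B=6)
Step 4: empty(B) -> (A=4 B=0)
Step 5: pour(A -> B) -> (A=0 B=4)
Step 6: fill(B) -> (A=0 B=6)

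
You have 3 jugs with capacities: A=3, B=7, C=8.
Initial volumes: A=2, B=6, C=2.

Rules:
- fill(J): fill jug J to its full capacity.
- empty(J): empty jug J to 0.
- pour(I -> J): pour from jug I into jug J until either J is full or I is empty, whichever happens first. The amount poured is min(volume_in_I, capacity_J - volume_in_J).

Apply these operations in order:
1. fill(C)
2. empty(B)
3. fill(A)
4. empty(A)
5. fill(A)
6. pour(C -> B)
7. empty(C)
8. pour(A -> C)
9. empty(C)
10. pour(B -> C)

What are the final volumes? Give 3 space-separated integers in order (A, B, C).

Step 1: fill(C) -> (A=2 B=6 C=8)
Step 2: empty(B) -> (A=2 B=0 C=8)
Step 3: fill(A) -> (A=3 B=0 C=8)
Step 4: empty(A) -> (A=0 B=0 C=8)
Step 5: fill(A) -> (A=3 B=0 C=8)
Step 6: pour(C -> B) -> (A=3 B=7 C=1)
Step 7: empty(C) -> (A=3 B=7 C=0)
Step 8: pour(A -> C) -> (A=0 B=7 C=3)
Step 9: empty(C) -> (A=0 B=7 C=0)
Step 10: pour(B -> C) -> (A=0 B=0 C=7)

Answer: 0 0 7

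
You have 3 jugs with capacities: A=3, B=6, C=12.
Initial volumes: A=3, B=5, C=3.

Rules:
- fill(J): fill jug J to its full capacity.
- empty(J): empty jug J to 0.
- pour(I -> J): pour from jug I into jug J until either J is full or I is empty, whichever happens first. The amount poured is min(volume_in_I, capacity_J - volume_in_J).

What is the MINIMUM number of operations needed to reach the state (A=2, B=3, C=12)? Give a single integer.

BFS from (A=3, B=5, C=3). One shortest path:
  1. pour(A -> B) -> (A=2 B=6 C=3)
  2. empty(B) -> (A=2 B=0 C=3)
  3. pour(C -> B) -> (A=2 B=3 C=0)
  4. fill(C) -> (A=2 B=3 C=12)
Reached target in 4 moves.

Answer: 4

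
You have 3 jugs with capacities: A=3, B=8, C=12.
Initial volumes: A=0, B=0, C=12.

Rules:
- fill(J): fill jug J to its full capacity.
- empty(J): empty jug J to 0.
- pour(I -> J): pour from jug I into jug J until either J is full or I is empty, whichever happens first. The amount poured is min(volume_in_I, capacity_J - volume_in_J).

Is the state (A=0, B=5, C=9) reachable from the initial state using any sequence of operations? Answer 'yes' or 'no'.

Answer: yes

Derivation:
BFS from (A=0, B=0, C=12):
  1. fill(B) -> (A=0 B=8 C=12)
  2. pour(B -> A) -> (A=3 B=5 C=12)
  3. empty(A) -> (A=0 B=5 C=12)
  4. pour(C -> A) -> (A=3 B=5 C=9)
  5. empty(A) -> (A=0 B=5 C=9)
Target reached → yes.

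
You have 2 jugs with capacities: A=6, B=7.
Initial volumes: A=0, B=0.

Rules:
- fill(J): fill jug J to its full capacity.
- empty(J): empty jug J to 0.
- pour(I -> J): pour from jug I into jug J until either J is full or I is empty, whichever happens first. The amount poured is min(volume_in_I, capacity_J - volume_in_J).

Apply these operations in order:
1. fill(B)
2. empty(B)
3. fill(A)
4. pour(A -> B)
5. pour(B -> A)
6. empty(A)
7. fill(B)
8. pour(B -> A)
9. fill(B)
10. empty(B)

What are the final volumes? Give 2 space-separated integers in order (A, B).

Answer: 6 0

Derivation:
Step 1: fill(B) -> (A=0 B=7)
Step 2: empty(B) -> (A=0 B=0)
Step 3: fill(A) -> (A=6 B=0)
Step 4: pour(A -> B) -> (A=0 B=6)
Step 5: pour(B -> A) -> (A=6 B=0)
Step 6: empty(A) -> (A=0 B=0)
Step 7: fill(B) -> (A=0 B=7)
Step 8: pour(B -> A) -> (A=6 B=1)
Step 9: fill(B) -> (A=6 B=7)
Step 10: empty(B) -> (A=6 B=0)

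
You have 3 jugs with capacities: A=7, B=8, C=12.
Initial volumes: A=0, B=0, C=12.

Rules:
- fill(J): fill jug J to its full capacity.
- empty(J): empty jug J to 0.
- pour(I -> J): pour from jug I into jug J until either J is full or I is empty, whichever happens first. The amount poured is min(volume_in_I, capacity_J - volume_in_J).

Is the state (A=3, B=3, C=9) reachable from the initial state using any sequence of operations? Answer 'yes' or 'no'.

Answer: no

Derivation:
BFS explored all 474 reachable states.
Reachable set includes: (0,0,0), (0,0,1), (0,0,2), (0,0,3), (0,0,4), (0,0,5), (0,0,6), (0,0,7), (0,0,8), (0,0,9), (0,0,10), (0,0,11) ...
Target (A=3, B=3, C=9) not in reachable set → no.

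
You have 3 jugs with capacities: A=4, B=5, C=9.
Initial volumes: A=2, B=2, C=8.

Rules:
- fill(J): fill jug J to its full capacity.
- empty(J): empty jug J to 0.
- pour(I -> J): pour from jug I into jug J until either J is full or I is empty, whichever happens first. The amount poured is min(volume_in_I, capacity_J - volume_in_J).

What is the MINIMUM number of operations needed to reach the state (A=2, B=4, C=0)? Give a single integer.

BFS from (A=2, B=2, C=8). One shortest path:
  1. fill(B) -> (A=2 B=5 C=8)
  2. pour(B -> C) -> (A=2 B=4 C=9)
  3. empty(C) -> (A=2 B=4 C=0)
Reached target in 3 moves.

Answer: 3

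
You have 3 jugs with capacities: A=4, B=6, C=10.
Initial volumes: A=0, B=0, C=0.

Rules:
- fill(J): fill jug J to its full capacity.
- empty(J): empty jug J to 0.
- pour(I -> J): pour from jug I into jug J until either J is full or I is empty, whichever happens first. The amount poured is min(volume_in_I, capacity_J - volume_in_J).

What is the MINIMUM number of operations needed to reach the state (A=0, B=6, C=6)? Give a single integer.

BFS from (A=0, B=0, C=0). One shortest path:
  1. fill(B) -> (A=0 B=6 C=0)
  2. pour(B -> C) -> (A=0 B=0 C=6)
  3. fill(B) -> (A=0 B=6 C=6)
Reached target in 3 moves.

Answer: 3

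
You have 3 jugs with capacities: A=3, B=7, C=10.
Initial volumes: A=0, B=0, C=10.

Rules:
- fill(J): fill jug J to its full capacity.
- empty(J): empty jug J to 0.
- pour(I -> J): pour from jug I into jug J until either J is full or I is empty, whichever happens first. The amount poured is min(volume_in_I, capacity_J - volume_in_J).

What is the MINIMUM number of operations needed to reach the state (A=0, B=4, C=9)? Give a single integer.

Answer: 5

Derivation:
BFS from (A=0, B=0, C=10). One shortest path:
  1. fill(A) -> (A=3 B=0 C=10)
  2. pour(A -> B) -> (A=0 B=3 C=10)
  3. pour(C -> B) -> (A=0 B=7 C=6)
  4. pour(B -> A) -> (A=3 B=4 C=6)
  5. pour(A -> C) -> (A=0 B=4 C=9)
Reached target in 5 moves.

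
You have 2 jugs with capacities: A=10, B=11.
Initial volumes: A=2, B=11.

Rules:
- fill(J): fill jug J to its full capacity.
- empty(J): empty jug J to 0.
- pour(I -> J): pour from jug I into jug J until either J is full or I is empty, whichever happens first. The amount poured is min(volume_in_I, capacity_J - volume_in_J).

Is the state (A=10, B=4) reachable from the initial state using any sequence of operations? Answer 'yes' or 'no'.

BFS from (A=2, B=11):
  1. pour(B -> A) -> (A=10 B=3)
  2. empty(A) -> (A=0 B=3)
  3. pour(B -> A) -> (A=3 B=0)
  4. fill(B) -> (A=3 B=11)
  5. pour(B -> A) -> (A=10 B=4)
Target reached → yes.

Answer: yes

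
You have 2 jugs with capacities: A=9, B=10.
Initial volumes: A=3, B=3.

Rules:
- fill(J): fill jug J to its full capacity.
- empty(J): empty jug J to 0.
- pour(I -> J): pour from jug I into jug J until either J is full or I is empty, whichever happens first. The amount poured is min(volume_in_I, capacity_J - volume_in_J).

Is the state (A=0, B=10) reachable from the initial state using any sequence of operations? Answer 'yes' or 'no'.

Answer: yes

Derivation:
BFS from (A=3, B=3):
  1. empty(A) -> (A=0 B=3)
  2. fill(B) -> (A=0 B=10)
Target reached → yes.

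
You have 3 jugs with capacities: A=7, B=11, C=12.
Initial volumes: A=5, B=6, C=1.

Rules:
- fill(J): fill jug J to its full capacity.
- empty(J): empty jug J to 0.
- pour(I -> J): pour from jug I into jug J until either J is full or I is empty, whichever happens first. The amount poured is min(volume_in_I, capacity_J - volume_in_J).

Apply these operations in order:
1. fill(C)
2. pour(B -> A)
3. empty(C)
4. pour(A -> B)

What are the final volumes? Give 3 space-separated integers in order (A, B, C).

Answer: 0 11 0

Derivation:
Step 1: fill(C) -> (A=5 B=6 C=12)
Step 2: pour(B -> A) -> (A=7 B=4 C=12)
Step 3: empty(C) -> (A=7 B=4 C=0)
Step 4: pour(A -> B) -> (A=0 B=11 C=0)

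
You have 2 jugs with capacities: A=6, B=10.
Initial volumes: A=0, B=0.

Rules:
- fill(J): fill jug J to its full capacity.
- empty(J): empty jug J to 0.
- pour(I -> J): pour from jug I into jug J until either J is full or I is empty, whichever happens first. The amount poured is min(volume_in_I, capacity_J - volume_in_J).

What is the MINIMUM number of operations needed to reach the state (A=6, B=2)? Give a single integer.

BFS from (A=0, B=0). One shortest path:
  1. fill(A) -> (A=6 B=0)
  2. pour(A -> B) -> (A=0 B=6)
  3. fill(A) -> (A=6 B=6)
  4. pour(A -> B) -> (A=2 B=10)
  5. empty(B) -> (A=2 B=0)
  6. pour(A -> B) -> (A=0 B=2)
  7. fill(A) -> (A=6 B=2)
Reached target in 7 moves.

Answer: 7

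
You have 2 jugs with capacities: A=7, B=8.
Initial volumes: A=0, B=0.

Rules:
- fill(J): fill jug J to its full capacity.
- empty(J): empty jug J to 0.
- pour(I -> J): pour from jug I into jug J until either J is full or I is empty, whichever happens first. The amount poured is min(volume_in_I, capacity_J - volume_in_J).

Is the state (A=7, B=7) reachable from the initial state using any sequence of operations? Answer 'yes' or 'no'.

BFS from (A=0, B=0):
  1. fill(A) -> (A=7 B=0)
  2. pour(A -> B) -> (A=0 B=7)
  3. fill(A) -> (A=7 B=7)
Target reached → yes.

Answer: yes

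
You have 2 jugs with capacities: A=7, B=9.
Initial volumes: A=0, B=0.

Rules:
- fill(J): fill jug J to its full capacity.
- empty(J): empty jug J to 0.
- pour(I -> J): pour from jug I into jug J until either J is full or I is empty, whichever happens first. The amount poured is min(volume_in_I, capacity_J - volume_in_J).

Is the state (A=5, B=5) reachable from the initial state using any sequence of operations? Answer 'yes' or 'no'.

BFS explored all 32 reachable states.
Reachable set includes: (0,0), (0,1), (0,2), (0,3), (0,4), (0,5), (0,6), (0,7), (0,8), (0,9), (1,0), (1,9) ...
Target (A=5, B=5) not in reachable set → no.

Answer: no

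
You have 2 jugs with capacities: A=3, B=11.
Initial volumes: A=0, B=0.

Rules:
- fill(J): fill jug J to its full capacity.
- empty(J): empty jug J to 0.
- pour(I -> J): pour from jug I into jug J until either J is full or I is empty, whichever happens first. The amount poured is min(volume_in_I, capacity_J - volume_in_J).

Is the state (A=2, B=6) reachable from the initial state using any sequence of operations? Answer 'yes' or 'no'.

BFS explored all 28 reachable states.
Reachable set includes: (0,0), (0,1), (0,2), (0,3), (0,4), (0,5), (0,6), (0,7), (0,8), (0,9), (0,10), (0,11) ...
Target (A=2, B=6) not in reachable set → no.

Answer: no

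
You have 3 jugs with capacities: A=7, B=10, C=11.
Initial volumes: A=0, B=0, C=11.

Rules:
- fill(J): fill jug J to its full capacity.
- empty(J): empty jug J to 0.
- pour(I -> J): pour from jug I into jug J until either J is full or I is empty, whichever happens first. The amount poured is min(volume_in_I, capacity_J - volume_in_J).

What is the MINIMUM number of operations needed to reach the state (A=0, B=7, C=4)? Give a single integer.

BFS from (A=0, B=0, C=11). One shortest path:
  1. pour(C -> A) -> (A=7 B=0 C=4)
  2. pour(A -> B) -> (A=0 B=7 C=4)
Reached target in 2 moves.

Answer: 2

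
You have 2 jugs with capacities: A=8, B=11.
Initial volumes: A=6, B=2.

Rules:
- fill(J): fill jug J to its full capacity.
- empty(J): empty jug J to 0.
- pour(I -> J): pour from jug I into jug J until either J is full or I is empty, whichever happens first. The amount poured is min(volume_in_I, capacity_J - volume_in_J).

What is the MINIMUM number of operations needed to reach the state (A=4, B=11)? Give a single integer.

Answer: 8

Derivation:
BFS from (A=6, B=2). One shortest path:
  1. fill(A) -> (A=8 B=2)
  2. pour(A -> B) -> (A=0 B=10)
  3. fill(A) -> (A=8 B=10)
  4. pour(A -> B) -> (A=7 B=11)
  5. empty(B) -> (A=7 B=0)
  6. pour(A -> B) -> (A=0 B=7)
  7. fill(A) -> (A=8 B=7)
  8. pour(A -> B) -> (A=4 B=11)
Reached target in 8 moves.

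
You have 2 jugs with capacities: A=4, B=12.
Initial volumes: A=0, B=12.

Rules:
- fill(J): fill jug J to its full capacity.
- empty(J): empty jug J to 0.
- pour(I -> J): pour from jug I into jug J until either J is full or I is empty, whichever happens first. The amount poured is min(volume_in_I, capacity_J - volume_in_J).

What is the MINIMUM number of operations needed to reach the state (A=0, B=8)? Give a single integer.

BFS from (A=0, B=12). One shortest path:
  1. pour(B -> A) -> (A=4 B=8)
  2. empty(A) -> (A=0 B=8)
Reached target in 2 moves.

Answer: 2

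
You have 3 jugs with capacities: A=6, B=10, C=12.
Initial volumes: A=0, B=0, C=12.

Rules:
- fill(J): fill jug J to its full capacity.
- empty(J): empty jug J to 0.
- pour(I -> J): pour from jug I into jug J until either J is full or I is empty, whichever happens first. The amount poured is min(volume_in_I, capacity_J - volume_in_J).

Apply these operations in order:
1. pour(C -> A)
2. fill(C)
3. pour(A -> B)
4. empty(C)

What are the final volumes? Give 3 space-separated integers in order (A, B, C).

Answer: 0 6 0

Derivation:
Step 1: pour(C -> A) -> (A=6 B=0 C=6)
Step 2: fill(C) -> (A=6 B=0 C=12)
Step 3: pour(A -> B) -> (A=0 B=6 C=12)
Step 4: empty(C) -> (A=0 B=6 C=0)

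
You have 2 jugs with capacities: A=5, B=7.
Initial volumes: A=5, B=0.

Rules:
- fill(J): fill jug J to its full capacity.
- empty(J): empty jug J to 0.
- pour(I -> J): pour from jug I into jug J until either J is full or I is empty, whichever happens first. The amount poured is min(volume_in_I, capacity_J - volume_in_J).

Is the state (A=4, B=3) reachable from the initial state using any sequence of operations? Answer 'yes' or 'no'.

BFS explored all 24 reachable states.
Reachable set includes: (0,0), (0,1), (0,2), (0,3), (0,4), (0,5), (0,6), (0,7), (1,0), (1,7), (2,0), (2,7) ...
Target (A=4, B=3) not in reachable set → no.

Answer: no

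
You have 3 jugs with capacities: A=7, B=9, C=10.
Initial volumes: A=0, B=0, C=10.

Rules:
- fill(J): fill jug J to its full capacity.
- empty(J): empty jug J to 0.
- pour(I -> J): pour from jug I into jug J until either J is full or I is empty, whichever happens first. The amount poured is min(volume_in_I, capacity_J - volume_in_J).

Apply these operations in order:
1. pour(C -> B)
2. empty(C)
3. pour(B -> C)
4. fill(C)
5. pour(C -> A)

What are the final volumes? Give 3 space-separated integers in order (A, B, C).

Step 1: pour(C -> B) -> (A=0 B=9 C=1)
Step 2: empty(C) -> (A=0 B=9 C=0)
Step 3: pour(B -> C) -> (A=0 B=0 C=9)
Step 4: fill(C) -> (A=0 B=0 C=10)
Step 5: pour(C -> A) -> (A=7 B=0 C=3)

Answer: 7 0 3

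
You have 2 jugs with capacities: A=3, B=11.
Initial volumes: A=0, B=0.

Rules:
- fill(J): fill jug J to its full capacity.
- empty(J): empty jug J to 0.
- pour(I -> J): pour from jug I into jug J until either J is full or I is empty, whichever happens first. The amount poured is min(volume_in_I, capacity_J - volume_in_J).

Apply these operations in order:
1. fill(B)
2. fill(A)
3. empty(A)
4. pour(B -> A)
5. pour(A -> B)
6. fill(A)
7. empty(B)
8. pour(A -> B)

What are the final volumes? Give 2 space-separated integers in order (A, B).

Step 1: fill(B) -> (A=0 B=11)
Step 2: fill(A) -> (A=3 B=11)
Step 3: empty(A) -> (A=0 B=11)
Step 4: pour(B -> A) -> (A=3 B=8)
Step 5: pour(A -> B) -> (A=0 B=11)
Step 6: fill(A) -> (A=3 B=11)
Step 7: empty(B) -> (A=3 B=0)
Step 8: pour(A -> B) -> (A=0 B=3)

Answer: 0 3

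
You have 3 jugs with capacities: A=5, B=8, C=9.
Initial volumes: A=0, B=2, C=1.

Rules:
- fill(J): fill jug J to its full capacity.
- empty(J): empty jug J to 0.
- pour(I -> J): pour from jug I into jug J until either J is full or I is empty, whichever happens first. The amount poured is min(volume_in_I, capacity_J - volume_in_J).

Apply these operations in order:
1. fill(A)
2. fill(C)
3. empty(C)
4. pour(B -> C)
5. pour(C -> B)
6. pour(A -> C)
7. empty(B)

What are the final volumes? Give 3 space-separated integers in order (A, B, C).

Answer: 0 0 5

Derivation:
Step 1: fill(A) -> (A=5 B=2 C=1)
Step 2: fill(C) -> (A=5 B=2 C=9)
Step 3: empty(C) -> (A=5 B=2 C=0)
Step 4: pour(B -> C) -> (A=5 B=0 C=2)
Step 5: pour(C -> B) -> (A=5 B=2 C=0)
Step 6: pour(A -> C) -> (A=0 B=2 C=5)
Step 7: empty(B) -> (A=0 B=0 C=5)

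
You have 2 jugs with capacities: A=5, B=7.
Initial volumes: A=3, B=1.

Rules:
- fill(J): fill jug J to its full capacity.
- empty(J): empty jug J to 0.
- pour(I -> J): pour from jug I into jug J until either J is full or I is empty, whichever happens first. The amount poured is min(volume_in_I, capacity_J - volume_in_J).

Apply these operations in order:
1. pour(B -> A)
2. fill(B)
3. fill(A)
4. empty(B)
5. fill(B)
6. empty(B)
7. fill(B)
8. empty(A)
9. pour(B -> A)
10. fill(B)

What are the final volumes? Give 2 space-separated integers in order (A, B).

Step 1: pour(B -> A) -> (A=4 B=0)
Step 2: fill(B) -> (A=4 B=7)
Step 3: fill(A) -> (A=5 B=7)
Step 4: empty(B) -> (A=5 B=0)
Step 5: fill(B) -> (A=5 B=7)
Step 6: empty(B) -> (A=5 B=0)
Step 7: fill(B) -> (A=5 B=7)
Step 8: empty(A) -> (A=0 B=7)
Step 9: pour(B -> A) -> (A=5 B=2)
Step 10: fill(B) -> (A=5 B=7)

Answer: 5 7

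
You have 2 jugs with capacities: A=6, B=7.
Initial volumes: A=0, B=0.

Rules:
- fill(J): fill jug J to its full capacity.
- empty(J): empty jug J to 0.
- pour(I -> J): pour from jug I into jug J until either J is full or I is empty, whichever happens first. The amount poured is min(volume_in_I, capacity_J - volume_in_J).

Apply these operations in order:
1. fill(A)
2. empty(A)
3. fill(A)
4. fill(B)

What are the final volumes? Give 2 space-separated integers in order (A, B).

Answer: 6 7

Derivation:
Step 1: fill(A) -> (A=6 B=0)
Step 2: empty(A) -> (A=0 B=0)
Step 3: fill(A) -> (A=6 B=0)
Step 4: fill(B) -> (A=6 B=7)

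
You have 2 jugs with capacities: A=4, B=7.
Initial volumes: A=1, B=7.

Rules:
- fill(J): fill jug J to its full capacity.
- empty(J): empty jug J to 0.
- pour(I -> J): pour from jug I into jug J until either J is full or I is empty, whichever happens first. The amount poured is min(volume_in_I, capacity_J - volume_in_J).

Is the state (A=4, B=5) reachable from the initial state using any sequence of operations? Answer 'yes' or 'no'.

Answer: yes

Derivation:
BFS from (A=1, B=7):
  1. empty(B) -> (A=1 B=0)
  2. pour(A -> B) -> (A=0 B=1)
  3. fill(A) -> (A=4 B=1)
  4. pour(A -> B) -> (A=0 B=5)
  5. fill(A) -> (A=4 B=5)
Target reached → yes.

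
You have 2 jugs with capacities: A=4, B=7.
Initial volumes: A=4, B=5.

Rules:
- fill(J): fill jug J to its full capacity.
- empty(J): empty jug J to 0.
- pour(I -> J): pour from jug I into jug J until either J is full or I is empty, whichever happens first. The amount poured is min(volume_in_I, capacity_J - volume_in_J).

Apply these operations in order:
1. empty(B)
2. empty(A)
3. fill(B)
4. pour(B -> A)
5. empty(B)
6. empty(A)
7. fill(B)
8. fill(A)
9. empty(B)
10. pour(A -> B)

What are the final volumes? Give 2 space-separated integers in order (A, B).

Step 1: empty(B) -> (A=4 B=0)
Step 2: empty(A) -> (A=0 B=0)
Step 3: fill(B) -> (A=0 B=7)
Step 4: pour(B -> A) -> (A=4 B=3)
Step 5: empty(B) -> (A=4 B=0)
Step 6: empty(A) -> (A=0 B=0)
Step 7: fill(B) -> (A=0 B=7)
Step 8: fill(A) -> (A=4 B=7)
Step 9: empty(B) -> (A=4 B=0)
Step 10: pour(A -> B) -> (A=0 B=4)

Answer: 0 4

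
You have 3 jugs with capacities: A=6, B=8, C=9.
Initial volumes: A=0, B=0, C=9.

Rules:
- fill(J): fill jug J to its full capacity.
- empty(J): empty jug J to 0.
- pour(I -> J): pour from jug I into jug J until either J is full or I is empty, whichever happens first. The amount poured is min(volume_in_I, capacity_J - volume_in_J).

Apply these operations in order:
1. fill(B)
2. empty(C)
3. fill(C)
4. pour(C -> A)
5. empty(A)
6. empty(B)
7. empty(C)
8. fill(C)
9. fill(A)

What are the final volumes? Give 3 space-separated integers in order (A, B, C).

Step 1: fill(B) -> (A=0 B=8 C=9)
Step 2: empty(C) -> (A=0 B=8 C=0)
Step 3: fill(C) -> (A=0 B=8 C=9)
Step 4: pour(C -> A) -> (A=6 B=8 C=3)
Step 5: empty(A) -> (A=0 B=8 C=3)
Step 6: empty(B) -> (A=0 B=0 C=3)
Step 7: empty(C) -> (A=0 B=0 C=0)
Step 8: fill(C) -> (A=0 B=0 C=9)
Step 9: fill(A) -> (A=6 B=0 C=9)

Answer: 6 0 9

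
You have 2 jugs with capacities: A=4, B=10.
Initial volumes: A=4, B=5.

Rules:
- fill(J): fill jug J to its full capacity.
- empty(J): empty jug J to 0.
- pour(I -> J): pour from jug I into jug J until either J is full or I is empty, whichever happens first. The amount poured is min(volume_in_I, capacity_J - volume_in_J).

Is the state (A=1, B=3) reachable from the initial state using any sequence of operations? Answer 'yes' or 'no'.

BFS explored all 28 reachable states.
Reachable set includes: (0,0), (0,1), (0,2), (0,3), (0,4), (0,5), (0,6), (0,7), (0,8), (0,9), (0,10), (1,0) ...
Target (A=1, B=3) not in reachable set → no.

Answer: no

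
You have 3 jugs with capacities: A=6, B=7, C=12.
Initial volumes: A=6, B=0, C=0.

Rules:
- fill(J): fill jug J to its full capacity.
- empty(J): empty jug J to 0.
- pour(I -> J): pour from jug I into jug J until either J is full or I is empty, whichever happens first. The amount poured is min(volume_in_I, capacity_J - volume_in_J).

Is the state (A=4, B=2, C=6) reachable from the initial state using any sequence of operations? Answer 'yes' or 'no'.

Answer: no

Derivation:
BFS explored all 398 reachable states.
Reachable set includes: (0,0,0), (0,0,1), (0,0,2), (0,0,3), (0,0,4), (0,0,5), (0,0,6), (0,0,7), (0,0,8), (0,0,9), (0,0,10), (0,0,11) ...
Target (A=4, B=2, C=6) not in reachable set → no.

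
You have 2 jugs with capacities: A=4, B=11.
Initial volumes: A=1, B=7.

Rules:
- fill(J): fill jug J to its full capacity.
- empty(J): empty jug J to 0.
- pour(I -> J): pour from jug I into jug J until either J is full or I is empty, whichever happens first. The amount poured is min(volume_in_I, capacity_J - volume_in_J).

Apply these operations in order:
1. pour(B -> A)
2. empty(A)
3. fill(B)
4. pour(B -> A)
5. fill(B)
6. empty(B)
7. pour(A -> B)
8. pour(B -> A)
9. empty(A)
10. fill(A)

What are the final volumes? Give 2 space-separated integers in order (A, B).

Answer: 4 0

Derivation:
Step 1: pour(B -> A) -> (A=4 B=4)
Step 2: empty(A) -> (A=0 B=4)
Step 3: fill(B) -> (A=0 B=11)
Step 4: pour(B -> A) -> (A=4 B=7)
Step 5: fill(B) -> (A=4 B=11)
Step 6: empty(B) -> (A=4 B=0)
Step 7: pour(A -> B) -> (A=0 B=4)
Step 8: pour(B -> A) -> (A=4 B=0)
Step 9: empty(A) -> (A=0 B=0)
Step 10: fill(A) -> (A=4 B=0)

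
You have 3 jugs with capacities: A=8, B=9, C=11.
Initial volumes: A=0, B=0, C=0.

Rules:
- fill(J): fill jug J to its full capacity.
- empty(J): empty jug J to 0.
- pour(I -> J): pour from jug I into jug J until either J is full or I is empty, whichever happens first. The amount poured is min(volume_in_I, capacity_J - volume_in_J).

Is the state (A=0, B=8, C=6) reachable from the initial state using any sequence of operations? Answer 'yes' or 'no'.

Answer: yes

Derivation:
BFS from (A=0, B=0, C=0):
  1. fill(C) -> (A=0 B=0 C=11)
  2. pour(C -> A) -> (A=8 B=0 C=3)
  3. empty(A) -> (A=0 B=0 C=3)
  4. pour(C -> A) -> (A=3 B=0 C=0)
  5. fill(C) -> (A=3 B=0 C=11)
  6. pour(C -> A) -> (A=8 B=0 C=6)
  7. pour(A -> B) -> (A=0 B=8 C=6)
Target reached → yes.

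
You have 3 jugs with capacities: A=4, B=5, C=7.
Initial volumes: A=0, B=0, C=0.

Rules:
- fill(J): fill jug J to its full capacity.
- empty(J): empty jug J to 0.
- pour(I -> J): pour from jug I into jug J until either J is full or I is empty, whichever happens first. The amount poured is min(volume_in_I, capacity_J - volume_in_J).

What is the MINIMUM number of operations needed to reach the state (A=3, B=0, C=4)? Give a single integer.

BFS from (A=0, B=0, C=0). One shortest path:
  1. fill(C) -> (A=0 B=0 C=7)
  2. pour(C -> A) -> (A=4 B=0 C=3)
  3. pour(A -> B) -> (A=0 B=4 C=3)
  4. pour(C -> A) -> (A=3 B=4 C=0)
  5. pour(B -> C) -> (A=3 B=0 C=4)
Reached target in 5 moves.

Answer: 5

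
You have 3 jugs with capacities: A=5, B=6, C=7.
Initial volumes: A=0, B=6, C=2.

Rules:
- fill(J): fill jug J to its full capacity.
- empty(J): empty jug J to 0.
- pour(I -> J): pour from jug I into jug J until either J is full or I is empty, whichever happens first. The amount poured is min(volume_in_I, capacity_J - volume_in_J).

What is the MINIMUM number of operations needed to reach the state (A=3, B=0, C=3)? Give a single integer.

Answer: 7

Derivation:
BFS from (A=0, B=6, C=2). One shortest path:
  1. pour(B -> A) -> (A=5 B=1 C=2)
  2. pour(C -> B) -> (A=5 B=3 C=0)
  3. pour(A -> C) -> (A=0 B=3 C=5)
  4. fill(A) -> (A=5 B=3 C=5)
  5. pour(A -> C) -> (A=3 B=3 C=7)
  6. empty(C) -> (A=3 B=3 C=0)
  7. pour(B -> C) -> (A=3 B=0 C=3)
Reached target in 7 moves.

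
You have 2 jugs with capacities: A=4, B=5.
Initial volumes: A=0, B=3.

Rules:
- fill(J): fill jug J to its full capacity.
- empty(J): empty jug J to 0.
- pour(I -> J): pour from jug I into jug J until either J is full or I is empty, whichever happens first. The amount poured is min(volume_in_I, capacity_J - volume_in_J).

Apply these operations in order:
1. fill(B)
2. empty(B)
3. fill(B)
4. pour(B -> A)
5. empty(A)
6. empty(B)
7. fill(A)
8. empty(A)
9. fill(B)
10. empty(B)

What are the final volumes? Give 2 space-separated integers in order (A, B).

Answer: 0 0

Derivation:
Step 1: fill(B) -> (A=0 B=5)
Step 2: empty(B) -> (A=0 B=0)
Step 3: fill(B) -> (A=0 B=5)
Step 4: pour(B -> A) -> (A=4 B=1)
Step 5: empty(A) -> (A=0 B=1)
Step 6: empty(B) -> (A=0 B=0)
Step 7: fill(A) -> (A=4 B=0)
Step 8: empty(A) -> (A=0 B=0)
Step 9: fill(B) -> (A=0 B=5)
Step 10: empty(B) -> (A=0 B=0)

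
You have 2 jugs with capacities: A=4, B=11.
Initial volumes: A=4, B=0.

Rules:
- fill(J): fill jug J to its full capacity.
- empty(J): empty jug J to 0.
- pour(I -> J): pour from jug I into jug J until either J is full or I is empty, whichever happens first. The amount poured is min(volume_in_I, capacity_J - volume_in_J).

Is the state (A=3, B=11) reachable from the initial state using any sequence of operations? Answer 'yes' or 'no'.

Answer: yes

Derivation:
BFS from (A=4, B=0):
  1. empty(A) -> (A=0 B=0)
  2. fill(B) -> (A=0 B=11)
  3. pour(B -> A) -> (A=4 B=7)
  4. empty(A) -> (A=0 B=7)
  5. pour(B -> A) -> (A=4 B=3)
  6. empty(A) -> (A=0 B=3)
  7. pour(B -> A) -> (A=3 B=0)
  8. fill(B) -> (A=3 B=11)
Target reached → yes.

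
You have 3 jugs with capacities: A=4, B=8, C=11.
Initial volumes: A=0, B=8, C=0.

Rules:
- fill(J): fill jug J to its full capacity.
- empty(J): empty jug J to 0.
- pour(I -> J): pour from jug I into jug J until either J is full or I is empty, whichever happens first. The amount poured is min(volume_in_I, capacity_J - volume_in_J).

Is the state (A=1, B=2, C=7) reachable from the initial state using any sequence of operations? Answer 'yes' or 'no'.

Answer: no

Derivation:
BFS explored all 330 reachable states.
Reachable set includes: (0,0,0), (0,0,1), (0,0,2), (0,0,3), (0,0,4), (0,0,5), (0,0,6), (0,0,7), (0,0,8), (0,0,9), (0,0,10), (0,0,11) ...
Target (A=1, B=2, C=7) not in reachable set → no.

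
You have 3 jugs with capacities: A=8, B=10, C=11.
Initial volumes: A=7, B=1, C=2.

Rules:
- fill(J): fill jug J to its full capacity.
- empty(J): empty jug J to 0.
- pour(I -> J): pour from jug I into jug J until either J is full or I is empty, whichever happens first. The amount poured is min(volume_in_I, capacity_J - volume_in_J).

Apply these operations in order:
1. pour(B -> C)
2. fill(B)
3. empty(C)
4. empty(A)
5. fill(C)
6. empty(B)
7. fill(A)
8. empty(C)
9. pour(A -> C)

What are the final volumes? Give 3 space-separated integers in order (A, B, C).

Answer: 0 0 8

Derivation:
Step 1: pour(B -> C) -> (A=7 B=0 C=3)
Step 2: fill(B) -> (A=7 B=10 C=3)
Step 3: empty(C) -> (A=7 B=10 C=0)
Step 4: empty(A) -> (A=0 B=10 C=0)
Step 5: fill(C) -> (A=0 B=10 C=11)
Step 6: empty(B) -> (A=0 B=0 C=11)
Step 7: fill(A) -> (A=8 B=0 C=11)
Step 8: empty(C) -> (A=8 B=0 C=0)
Step 9: pour(A -> C) -> (A=0 B=0 C=8)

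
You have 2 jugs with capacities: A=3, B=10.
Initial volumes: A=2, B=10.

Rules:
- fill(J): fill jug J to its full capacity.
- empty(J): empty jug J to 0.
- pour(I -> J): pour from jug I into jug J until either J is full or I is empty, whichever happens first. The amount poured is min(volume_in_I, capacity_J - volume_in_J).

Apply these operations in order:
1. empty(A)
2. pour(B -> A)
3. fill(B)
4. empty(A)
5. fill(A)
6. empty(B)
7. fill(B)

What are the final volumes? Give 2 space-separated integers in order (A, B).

Answer: 3 10

Derivation:
Step 1: empty(A) -> (A=0 B=10)
Step 2: pour(B -> A) -> (A=3 B=7)
Step 3: fill(B) -> (A=3 B=10)
Step 4: empty(A) -> (A=0 B=10)
Step 5: fill(A) -> (A=3 B=10)
Step 6: empty(B) -> (A=3 B=0)
Step 7: fill(B) -> (A=3 B=10)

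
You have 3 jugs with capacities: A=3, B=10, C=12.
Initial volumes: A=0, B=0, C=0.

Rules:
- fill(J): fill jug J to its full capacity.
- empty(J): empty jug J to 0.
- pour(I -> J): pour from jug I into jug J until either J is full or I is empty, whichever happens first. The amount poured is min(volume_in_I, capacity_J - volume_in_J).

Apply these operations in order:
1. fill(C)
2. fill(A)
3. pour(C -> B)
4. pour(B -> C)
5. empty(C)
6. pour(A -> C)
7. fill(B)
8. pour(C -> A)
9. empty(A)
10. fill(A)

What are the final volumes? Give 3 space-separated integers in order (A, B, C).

Answer: 3 10 0

Derivation:
Step 1: fill(C) -> (A=0 B=0 C=12)
Step 2: fill(A) -> (A=3 B=0 C=12)
Step 3: pour(C -> B) -> (A=3 B=10 C=2)
Step 4: pour(B -> C) -> (A=3 B=0 C=12)
Step 5: empty(C) -> (A=3 B=0 C=0)
Step 6: pour(A -> C) -> (A=0 B=0 C=3)
Step 7: fill(B) -> (A=0 B=10 C=3)
Step 8: pour(C -> A) -> (A=3 B=10 C=0)
Step 9: empty(A) -> (A=0 B=10 C=0)
Step 10: fill(A) -> (A=3 B=10 C=0)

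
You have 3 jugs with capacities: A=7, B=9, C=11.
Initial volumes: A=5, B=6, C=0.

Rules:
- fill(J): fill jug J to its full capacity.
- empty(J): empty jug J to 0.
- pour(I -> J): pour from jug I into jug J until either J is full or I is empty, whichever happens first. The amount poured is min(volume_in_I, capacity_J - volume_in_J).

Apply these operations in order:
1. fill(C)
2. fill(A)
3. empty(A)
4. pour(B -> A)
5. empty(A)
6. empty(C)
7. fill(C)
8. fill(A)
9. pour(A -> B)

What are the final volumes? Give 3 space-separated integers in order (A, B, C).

Step 1: fill(C) -> (A=5 B=6 C=11)
Step 2: fill(A) -> (A=7 B=6 C=11)
Step 3: empty(A) -> (A=0 B=6 C=11)
Step 4: pour(B -> A) -> (A=6 B=0 C=11)
Step 5: empty(A) -> (A=0 B=0 C=11)
Step 6: empty(C) -> (A=0 B=0 C=0)
Step 7: fill(C) -> (A=0 B=0 C=11)
Step 8: fill(A) -> (A=7 B=0 C=11)
Step 9: pour(A -> B) -> (A=0 B=7 C=11)

Answer: 0 7 11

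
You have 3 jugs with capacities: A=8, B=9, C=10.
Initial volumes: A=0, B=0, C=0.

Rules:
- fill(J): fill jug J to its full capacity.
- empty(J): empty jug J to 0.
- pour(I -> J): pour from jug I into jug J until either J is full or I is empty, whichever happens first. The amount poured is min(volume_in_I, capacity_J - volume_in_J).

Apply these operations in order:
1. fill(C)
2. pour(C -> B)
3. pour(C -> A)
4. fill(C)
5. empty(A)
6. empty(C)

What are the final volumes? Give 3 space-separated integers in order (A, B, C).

Answer: 0 9 0

Derivation:
Step 1: fill(C) -> (A=0 B=0 C=10)
Step 2: pour(C -> B) -> (A=0 B=9 C=1)
Step 3: pour(C -> A) -> (A=1 B=9 C=0)
Step 4: fill(C) -> (A=1 B=9 C=10)
Step 5: empty(A) -> (A=0 B=9 C=10)
Step 6: empty(C) -> (A=0 B=9 C=0)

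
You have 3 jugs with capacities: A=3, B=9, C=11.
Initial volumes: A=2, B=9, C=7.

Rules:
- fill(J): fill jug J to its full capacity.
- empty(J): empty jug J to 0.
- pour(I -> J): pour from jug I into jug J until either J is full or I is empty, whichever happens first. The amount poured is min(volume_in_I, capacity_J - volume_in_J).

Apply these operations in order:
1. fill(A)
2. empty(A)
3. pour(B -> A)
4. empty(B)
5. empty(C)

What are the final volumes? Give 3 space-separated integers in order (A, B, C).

Step 1: fill(A) -> (A=3 B=9 C=7)
Step 2: empty(A) -> (A=0 B=9 C=7)
Step 3: pour(B -> A) -> (A=3 B=6 C=7)
Step 4: empty(B) -> (A=3 B=0 C=7)
Step 5: empty(C) -> (A=3 B=0 C=0)

Answer: 3 0 0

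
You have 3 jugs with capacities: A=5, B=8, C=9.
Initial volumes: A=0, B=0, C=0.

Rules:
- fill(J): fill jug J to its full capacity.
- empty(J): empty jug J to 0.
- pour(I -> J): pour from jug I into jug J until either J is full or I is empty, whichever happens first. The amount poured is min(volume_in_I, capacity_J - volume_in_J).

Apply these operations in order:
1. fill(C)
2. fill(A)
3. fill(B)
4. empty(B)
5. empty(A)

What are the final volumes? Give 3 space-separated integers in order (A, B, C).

Step 1: fill(C) -> (A=0 B=0 C=9)
Step 2: fill(A) -> (A=5 B=0 C=9)
Step 3: fill(B) -> (A=5 B=8 C=9)
Step 4: empty(B) -> (A=5 B=0 C=9)
Step 5: empty(A) -> (A=0 B=0 C=9)

Answer: 0 0 9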